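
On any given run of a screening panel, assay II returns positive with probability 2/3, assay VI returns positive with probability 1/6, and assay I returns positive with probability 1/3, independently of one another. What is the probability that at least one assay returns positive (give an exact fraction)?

22/27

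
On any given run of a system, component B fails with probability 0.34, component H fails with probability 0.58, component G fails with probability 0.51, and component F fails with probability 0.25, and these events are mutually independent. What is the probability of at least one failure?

P(none) = (1 − 0.34) × (1 − 0.58) × (1 − 0.51) × (1 − 0.25) = 0.66 × 0.42 × 0.49 × 0.75 = 0.101871
P(at least one) = 1 − 0.101871 = 0.898129

0.898129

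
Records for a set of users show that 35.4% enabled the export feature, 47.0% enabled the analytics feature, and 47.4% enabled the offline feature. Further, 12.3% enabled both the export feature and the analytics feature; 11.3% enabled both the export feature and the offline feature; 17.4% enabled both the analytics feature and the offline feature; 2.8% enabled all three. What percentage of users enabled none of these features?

8.4%

By inclusion–exclusion:
P(≥1) = 35.4 + 47.0 + 47.4 − 12.3 − 11.3 − 17.4 + 2.8 = 91.6%
P(none) = 100% − 91.6% = 8.4%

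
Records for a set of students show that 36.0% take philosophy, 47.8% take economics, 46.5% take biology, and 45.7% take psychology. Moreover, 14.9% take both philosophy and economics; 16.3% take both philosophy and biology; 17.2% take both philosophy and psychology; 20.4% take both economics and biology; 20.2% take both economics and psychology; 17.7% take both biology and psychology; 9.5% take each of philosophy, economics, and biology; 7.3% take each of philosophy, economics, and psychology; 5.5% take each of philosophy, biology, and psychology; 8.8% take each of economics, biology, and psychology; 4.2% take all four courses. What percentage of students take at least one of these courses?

96.2%

Inclusion–exclusion gives
P(union) = 36.0 + 47.8 + 46.5 + 45.7 − 14.9 − 16.3 − 17.2 − 20.4 − 20.2 − 17.7 + 9.5 + 7.3 + 5.5 + 8.8 − 4.2 = 96.2%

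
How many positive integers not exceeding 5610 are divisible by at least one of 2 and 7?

3206

By inclusion-exclusion,
floor(5610/2) + floor(5610/7) − floor(5610/14) = 2805 + 801 − 400 = 3206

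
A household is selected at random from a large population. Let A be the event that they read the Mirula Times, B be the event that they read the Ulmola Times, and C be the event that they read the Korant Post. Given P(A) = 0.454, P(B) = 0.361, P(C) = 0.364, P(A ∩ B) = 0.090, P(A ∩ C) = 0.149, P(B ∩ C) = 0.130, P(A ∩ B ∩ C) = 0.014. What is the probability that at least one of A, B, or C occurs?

By inclusion-exclusion,
P(A ∪ B ∪ C) = 0.454 + 0.361 + 0.364 − 0.090 − 0.149 − 0.130 + 0.014 = 0.824

0.824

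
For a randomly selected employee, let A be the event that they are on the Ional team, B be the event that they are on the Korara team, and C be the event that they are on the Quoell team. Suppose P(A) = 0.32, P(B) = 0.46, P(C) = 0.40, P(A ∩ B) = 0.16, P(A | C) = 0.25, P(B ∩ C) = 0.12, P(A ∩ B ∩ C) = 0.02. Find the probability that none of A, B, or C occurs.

P(A ∩ C) = P(C)·P(A|C) = 0.40 × 0.25 = 0.10
By inclusion-exclusion,
P(A ∪ B ∪ C) = 0.32 + 0.46 + 0.40 − 0.16 − 0.10 − 0.12 + 0.02 = 0.82
P(none) = 1 − 0.82 = 0.18

0.18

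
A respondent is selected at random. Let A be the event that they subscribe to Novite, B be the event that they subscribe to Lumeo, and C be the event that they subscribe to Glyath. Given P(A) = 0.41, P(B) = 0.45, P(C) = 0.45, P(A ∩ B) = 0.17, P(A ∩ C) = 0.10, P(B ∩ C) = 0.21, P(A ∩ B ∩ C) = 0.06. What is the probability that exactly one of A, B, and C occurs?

0.53

Using the inclusion–exclusion count for exactly one event:
P(exactly one) = 0.41 + 0.45 + 0.45 − 2·0.17 − 2·0.10 − 2·0.21 + 3·0.06 = 0.53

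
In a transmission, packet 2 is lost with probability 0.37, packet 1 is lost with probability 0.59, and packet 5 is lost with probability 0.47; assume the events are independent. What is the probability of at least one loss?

Since the events are independent, P(none) is the product of the individual non-occurrence probabilities.
P(none) = (1 − 0.37) × (1 − 0.59) × (1 − 0.47) = 0.63 × 0.41 × 0.53 = 0.136899
P(at least one) = 1 − 0.136899 = 0.863101

0.863101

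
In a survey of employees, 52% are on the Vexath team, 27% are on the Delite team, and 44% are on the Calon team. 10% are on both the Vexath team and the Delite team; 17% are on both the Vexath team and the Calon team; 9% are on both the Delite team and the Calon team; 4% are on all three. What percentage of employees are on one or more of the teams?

91%

P(≥1) = 52 + 27 + 44 − 10 − 17 − 9 + 4 = 91%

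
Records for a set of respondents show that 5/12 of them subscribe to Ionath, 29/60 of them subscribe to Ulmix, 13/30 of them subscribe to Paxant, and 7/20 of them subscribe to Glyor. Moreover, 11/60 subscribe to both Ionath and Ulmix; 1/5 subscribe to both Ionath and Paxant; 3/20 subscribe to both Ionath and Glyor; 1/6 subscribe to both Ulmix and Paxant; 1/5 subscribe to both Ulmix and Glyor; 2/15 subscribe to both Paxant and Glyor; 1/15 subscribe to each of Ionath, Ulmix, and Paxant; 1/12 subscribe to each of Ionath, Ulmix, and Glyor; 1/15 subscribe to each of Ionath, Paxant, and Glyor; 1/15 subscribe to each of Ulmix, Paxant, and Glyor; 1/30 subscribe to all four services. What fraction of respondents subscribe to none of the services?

1/10

P(at least one) = 5/12 + 29/60 + 13/30 + 7/20 − 11/60 − 1/5 − 3/20 − 1/6 − 1/5 − 2/15 + 1/15 + 1/12 + 1/15 + 1/15 − 1/30 = 9/10
P(none) = 1 − 9/10 = 1/10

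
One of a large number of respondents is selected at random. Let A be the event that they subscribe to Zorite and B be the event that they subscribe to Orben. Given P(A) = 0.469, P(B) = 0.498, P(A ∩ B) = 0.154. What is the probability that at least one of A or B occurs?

0.813

By inclusion-exclusion,
P(A ∪ B) = 0.469 + 0.498 − 0.154 = 0.813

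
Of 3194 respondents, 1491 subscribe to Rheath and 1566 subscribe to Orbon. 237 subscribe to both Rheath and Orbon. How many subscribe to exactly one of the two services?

2583

By inclusion–exclusion (exactly-one form):
|exactly one| = 1491 + 1566 − 2·237 = 2583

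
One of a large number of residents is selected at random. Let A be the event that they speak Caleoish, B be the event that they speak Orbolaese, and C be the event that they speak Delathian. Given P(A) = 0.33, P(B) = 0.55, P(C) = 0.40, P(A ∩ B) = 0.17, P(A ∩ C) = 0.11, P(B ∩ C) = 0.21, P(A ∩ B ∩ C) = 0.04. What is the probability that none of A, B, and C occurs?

0.17

Inclusion–exclusion gives
P(A ∪ B ∪ C) = 0.33 + 0.55 + 0.40 − 0.17 − 0.11 − 0.21 + 0.04 = 0.83
P(none) = 1 − 0.83 = 0.17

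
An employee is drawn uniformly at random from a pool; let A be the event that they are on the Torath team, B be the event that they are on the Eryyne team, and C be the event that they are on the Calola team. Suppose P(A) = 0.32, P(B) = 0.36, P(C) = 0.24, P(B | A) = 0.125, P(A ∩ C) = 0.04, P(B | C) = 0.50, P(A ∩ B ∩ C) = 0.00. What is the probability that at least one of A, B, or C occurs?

P(A ∩ B) = P(A)·P(B|A) = 0.32 × 0.125 = 0.04
P(B ∩ C) = P(C)·P(B|C) = 0.24 × 0.50 = 0.12
Inclusion–exclusion gives
P(A ∪ B ∪ C) = 0.32 + 0.36 + 0.24 − 0.04 − 0.04 − 0.12 + 0.00 = 0.72

0.72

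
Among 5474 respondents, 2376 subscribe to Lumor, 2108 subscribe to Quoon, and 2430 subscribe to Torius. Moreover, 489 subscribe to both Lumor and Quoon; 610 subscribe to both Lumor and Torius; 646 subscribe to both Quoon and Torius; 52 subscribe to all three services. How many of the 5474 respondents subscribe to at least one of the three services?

|union| = 2376 + 2108 + 2430 − 489 − 610 − 646 + 52 = 5221

5221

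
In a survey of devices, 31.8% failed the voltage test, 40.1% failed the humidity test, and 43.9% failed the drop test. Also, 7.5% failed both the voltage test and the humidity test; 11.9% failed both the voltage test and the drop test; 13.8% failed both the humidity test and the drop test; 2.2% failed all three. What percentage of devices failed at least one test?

84.8%

Inclusion–exclusion gives
P(at least one) = 31.8 + 40.1 + 43.9 − 7.5 − 11.9 − 13.8 + 2.2 = 84.8%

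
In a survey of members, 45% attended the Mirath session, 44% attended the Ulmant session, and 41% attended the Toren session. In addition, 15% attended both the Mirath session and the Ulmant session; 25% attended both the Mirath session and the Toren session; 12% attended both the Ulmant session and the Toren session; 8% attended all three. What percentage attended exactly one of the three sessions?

50%

By inclusion–exclusion (exactly-one form):
P(exactly one) = 45 + 44 + 41 − 2·15 − 2·25 − 2·12 + 3·8 = 50%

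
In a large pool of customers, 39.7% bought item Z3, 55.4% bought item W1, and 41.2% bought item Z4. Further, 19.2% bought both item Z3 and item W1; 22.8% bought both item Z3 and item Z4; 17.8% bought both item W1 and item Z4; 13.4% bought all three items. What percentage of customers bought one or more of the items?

89.9%

Using inclusion–exclusion:
P(at least one) = 39.7 + 55.4 + 41.2 − 19.2 − 22.8 − 17.8 + 13.4 = 89.9%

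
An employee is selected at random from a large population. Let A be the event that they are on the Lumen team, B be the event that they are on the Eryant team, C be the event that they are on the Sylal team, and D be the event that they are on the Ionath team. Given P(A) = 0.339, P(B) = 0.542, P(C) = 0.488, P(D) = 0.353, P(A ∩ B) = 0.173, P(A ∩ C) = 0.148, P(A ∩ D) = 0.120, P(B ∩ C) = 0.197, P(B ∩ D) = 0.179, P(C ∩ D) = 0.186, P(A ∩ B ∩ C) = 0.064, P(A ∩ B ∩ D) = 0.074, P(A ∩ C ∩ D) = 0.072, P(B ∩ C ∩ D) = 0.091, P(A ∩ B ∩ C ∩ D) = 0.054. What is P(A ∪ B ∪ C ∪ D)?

P(A ∪ B ∪ C ∪ D) = 0.339 + 0.542 + 0.488 + 0.353 − 0.173 − 0.148 − 0.120 − 0.197 − 0.179 − 0.186 + 0.064 + 0.074 + 0.072 + 0.091 − 0.054 = 0.966

0.966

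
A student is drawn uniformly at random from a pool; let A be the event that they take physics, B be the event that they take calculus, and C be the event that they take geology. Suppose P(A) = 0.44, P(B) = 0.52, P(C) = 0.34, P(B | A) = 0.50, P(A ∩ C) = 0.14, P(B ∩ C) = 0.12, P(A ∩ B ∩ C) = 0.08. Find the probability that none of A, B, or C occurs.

0.10

P(A ∩ B) = P(A)·P(B|A) = 0.44 × 0.50 = 0.22
P(A ∪ B ∪ C) = 0.44 + 0.52 + 0.34 − 0.22 − 0.14 − 0.12 + 0.08 = 0.90
P(none) = 1 − 0.90 = 0.10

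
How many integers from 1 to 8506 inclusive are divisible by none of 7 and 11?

6628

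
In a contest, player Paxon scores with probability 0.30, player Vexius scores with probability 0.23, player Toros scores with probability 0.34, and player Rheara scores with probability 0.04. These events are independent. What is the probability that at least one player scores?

P(none) = (1 − 0.30) × (1 − 0.23) × (1 − 0.34) × (1 − 0.04) = 0.70 × 0.77 × 0.66 × 0.96 = 0.3415104
P(at least one) = 1 − 0.3415104 = 0.6584896

0.6584896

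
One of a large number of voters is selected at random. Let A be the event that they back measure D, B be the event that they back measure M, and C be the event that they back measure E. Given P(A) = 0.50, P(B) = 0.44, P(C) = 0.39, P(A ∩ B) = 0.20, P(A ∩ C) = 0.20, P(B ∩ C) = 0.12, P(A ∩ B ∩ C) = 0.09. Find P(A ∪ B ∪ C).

0.90

Using inclusion–exclusion:
P(A ∪ B ∪ C) = 0.50 + 0.44 + 0.39 − 0.20 − 0.20 − 0.12 + 0.09 = 0.90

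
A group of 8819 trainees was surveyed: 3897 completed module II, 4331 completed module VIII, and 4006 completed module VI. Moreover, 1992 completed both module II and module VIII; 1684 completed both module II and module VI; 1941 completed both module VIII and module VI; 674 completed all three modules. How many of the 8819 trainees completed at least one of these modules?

7291

By inclusion-exclusion,
N(≥1) = 3897 + 4331 + 4006 − 1992 − 1684 − 1941 + 674 = 7291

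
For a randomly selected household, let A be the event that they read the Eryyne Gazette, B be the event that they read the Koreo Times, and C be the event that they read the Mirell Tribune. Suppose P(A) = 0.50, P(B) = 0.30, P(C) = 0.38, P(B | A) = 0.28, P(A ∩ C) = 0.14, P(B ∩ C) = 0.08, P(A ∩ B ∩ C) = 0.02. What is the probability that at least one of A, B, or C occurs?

0.84

P(A ∩ B) = P(A)·P(B|A) = 0.50 × 0.28 = 0.14
Apply inclusion-exclusion:
P(A ∪ B ∪ C) = 0.50 + 0.30 + 0.38 − 0.14 − 0.14 − 0.08 + 0.02 = 0.84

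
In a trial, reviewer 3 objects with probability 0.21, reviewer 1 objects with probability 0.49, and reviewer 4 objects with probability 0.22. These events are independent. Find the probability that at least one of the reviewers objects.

0.685738

Independence gives P(none) = ∏(1 − pᵢ).
P(none) = (1 − 0.21) × (1 − 0.49) × (1 − 0.22) = 0.79 × 0.51 × 0.78 = 0.314262
P(at least one) = 1 − 0.314262 = 0.685738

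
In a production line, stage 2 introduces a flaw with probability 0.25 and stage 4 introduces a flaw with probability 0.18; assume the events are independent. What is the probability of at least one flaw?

P(none) = (1 − 0.25) × (1 − 0.18) = 0.75 × 0.82 = 0.615
P(at least one) = 1 − 0.615 = 0.385

0.385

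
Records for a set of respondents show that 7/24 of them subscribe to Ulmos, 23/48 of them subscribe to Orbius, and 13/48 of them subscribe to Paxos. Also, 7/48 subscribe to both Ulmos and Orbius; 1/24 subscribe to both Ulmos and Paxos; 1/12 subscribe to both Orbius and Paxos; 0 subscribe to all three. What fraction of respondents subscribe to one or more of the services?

P(union) = 7/24 + 23/48 + 13/48 − 7/48 − 1/24 − 1/12 + 0 = 37/48

37/48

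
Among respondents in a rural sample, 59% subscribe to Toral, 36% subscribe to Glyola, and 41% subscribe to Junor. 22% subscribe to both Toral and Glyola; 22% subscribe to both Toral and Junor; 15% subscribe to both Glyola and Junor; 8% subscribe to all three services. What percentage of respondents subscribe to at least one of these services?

Using inclusion–exclusion:
P(at least one) = 59 + 36 + 41 − 22 − 22 − 15 + 8 = 85%

85%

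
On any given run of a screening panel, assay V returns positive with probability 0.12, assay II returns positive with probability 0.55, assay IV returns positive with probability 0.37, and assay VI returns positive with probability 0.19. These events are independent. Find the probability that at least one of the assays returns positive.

P(none) = (1 − 0.12) × (1 − 0.55) × (1 − 0.37) × (1 − 0.19) = 0.88 × 0.45 × 0.63 × 0.81 = 0.2020788
P(at least one) = 1 − 0.2020788 = 0.7979212

0.7979212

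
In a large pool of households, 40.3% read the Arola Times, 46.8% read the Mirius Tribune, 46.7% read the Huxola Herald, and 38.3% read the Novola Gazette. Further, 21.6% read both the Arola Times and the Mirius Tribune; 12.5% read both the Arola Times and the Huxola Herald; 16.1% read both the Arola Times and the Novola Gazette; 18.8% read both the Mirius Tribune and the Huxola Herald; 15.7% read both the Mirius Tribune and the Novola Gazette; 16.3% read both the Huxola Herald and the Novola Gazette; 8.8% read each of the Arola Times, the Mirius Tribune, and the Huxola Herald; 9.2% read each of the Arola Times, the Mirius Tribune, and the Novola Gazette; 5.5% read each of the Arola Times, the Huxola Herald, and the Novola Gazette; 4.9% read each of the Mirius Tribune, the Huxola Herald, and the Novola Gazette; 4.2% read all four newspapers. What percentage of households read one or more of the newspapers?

P(union) = 40.3 + 46.8 + 46.7 + 38.3 − 21.6 − 12.5 − 16.1 − 18.8 − 15.7 − 16.3 + 8.8 + 9.2 + 5.5 + 4.9 − 4.2 = 95.3%

95.3%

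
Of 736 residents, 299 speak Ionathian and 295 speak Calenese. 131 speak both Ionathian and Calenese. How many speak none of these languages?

273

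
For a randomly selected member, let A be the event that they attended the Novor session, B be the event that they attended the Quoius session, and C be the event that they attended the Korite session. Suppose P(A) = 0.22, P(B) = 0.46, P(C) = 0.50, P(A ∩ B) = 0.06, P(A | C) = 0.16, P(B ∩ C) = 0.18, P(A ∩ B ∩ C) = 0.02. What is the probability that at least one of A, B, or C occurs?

P(A ∩ C) = P(C)·P(A|C) = 0.50 × 0.16 = 0.08
Apply inclusion-exclusion:
P(A ∪ B ∪ C) = 0.22 + 0.46 + 0.50 − 0.06 − 0.08 − 0.18 + 0.02 = 0.88

0.88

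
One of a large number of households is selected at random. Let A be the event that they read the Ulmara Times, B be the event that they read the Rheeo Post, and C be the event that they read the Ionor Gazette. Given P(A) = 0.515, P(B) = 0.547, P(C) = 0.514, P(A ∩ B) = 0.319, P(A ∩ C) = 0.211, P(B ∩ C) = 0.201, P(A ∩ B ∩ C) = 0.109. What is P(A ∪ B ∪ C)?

0.954

P(A ∪ B ∪ C) = 0.515 + 0.547 + 0.514 − 0.319 − 0.211 − 0.201 + 0.109 = 0.954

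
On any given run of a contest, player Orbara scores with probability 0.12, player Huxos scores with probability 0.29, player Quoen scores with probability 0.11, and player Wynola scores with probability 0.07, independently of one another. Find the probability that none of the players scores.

0.51714696

P(none) = (1 − 0.12) × (1 − 0.29) × (1 − 0.11) × (1 − 0.07) = 0.88 × 0.71 × 0.89 × 0.93 = 0.51714696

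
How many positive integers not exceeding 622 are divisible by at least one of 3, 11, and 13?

274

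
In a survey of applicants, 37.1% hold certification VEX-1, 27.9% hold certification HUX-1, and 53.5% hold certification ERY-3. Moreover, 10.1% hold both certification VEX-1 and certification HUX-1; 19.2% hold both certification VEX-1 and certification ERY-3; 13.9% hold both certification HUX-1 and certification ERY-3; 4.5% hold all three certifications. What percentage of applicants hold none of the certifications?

20.2%

Inclusion–exclusion gives
P(at least one) = 37.1 + 27.9 + 53.5 − 10.1 − 19.2 − 13.9 + 4.5 = 79.8%
P(none) = 100% − 79.8% = 20.2%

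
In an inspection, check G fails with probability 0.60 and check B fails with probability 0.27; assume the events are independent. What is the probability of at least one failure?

0.708

Since the events are independent, P(none) is the product of the individual non-occurrence probabilities.
P(none) = (1 − 0.60) × (1 − 0.27) = 0.40 × 0.73 = 0.292
P(at least one) = 1 − 0.292 = 0.708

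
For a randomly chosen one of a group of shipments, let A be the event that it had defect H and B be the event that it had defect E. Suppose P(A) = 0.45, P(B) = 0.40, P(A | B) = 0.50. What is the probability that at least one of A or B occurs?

0.65

P(A ∩ B) = P(B)·P(A|B) = 0.40 × 0.50 = 0.20
Using inclusion–exclusion:
P(A ∪ B) = 0.45 + 0.40 − 0.20 = 0.65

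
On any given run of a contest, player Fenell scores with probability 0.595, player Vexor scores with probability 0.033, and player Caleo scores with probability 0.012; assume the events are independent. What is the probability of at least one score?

Independence gives P(none) = ∏(1 − pᵢ).
P(none) = (1 − 0.595) × (1 − 0.033) × (1 − 0.012) = 0.405 × 0.967 × 0.988 = 0.38693538
P(at least one) = 1 − 0.38693538 = 0.61306462

0.61306462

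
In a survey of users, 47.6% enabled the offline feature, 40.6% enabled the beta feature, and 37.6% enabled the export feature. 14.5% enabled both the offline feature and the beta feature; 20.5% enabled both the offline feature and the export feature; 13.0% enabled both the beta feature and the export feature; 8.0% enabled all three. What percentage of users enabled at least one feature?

By inclusion–exclusion:
P(≥1) = 47.6 + 40.6 + 37.6 − 14.5 − 20.5 − 13.0 + 8.0 = 85.8%

85.8%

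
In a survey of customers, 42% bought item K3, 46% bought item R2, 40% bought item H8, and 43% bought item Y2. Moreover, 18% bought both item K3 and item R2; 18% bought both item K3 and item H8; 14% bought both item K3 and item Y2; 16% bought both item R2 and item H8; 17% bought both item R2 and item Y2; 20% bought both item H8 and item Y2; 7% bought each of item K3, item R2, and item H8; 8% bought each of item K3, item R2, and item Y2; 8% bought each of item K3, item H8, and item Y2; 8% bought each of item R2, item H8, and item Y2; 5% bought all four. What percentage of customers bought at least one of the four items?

By inclusion–exclusion:
P(union) = 42 + 46 + 40 + 43 − 18 − 18 − 14 − 16 − 17 − 20 + 7 + 8 + 8 + 8 − 5 = 94%

94%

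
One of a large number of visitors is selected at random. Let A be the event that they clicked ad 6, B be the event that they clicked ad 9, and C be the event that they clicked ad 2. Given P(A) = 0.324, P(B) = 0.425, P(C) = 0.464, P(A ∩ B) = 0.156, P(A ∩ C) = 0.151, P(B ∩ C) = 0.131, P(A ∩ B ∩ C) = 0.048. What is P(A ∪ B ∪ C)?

0.823

By inclusion–exclusion:
P(A ∪ B ∪ C) = 0.324 + 0.425 + 0.464 − 0.156 − 0.151 − 0.131 + 0.048 = 0.823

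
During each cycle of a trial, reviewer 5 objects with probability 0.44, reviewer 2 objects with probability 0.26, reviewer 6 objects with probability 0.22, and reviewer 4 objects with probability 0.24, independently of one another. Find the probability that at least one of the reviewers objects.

0.75434368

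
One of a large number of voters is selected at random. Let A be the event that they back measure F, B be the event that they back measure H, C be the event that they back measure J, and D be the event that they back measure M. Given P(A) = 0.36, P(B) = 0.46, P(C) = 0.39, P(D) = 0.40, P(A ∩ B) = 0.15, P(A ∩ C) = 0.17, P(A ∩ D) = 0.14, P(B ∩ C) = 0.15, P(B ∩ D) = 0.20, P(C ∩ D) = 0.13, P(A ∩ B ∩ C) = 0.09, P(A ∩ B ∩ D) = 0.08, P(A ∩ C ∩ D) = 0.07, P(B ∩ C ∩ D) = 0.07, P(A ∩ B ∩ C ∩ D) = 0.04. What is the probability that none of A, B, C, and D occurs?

0.06

P(A ∪ B ∪ C ∪ D) = 0.36 + 0.46 + 0.39 + 0.40 − 0.15 − 0.17 − 0.14 − 0.15 − 0.20 − 0.13 + 0.09 + 0.08 + 0.07 + 0.07 − 0.04 = 0.94
P(none) = 1 − 0.94 = 0.06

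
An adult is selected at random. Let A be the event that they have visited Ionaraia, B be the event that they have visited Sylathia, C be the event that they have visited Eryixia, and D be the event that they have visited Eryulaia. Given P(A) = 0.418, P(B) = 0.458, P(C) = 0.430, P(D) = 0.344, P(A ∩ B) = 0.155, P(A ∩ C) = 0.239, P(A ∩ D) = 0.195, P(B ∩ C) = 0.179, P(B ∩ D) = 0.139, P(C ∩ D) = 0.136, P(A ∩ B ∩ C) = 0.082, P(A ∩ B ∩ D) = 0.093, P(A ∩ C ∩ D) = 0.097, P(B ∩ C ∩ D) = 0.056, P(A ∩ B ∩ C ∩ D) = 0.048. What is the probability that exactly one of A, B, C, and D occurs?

0.356

By inclusion–exclusion (exactly-one form):
P(exactly one) = 0.418 + 0.458 + 0.430 + 0.344 − 2·0.155 − 2·0.239 − 2·0.195 − 2·0.179 − 2·0.139 − 2·0.136 + 3·0.082 + 3·0.093 + 3·0.097 + 3·0.056 − 4·0.048 = 0.356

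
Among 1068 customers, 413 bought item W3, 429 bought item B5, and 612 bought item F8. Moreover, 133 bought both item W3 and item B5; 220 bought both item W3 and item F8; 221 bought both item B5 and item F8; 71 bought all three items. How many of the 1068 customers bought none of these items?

117

N(≥1) = 413 + 429 + 612 − 133 − 220 − 221 + 71 = 951
None: 1068 − 951 = 117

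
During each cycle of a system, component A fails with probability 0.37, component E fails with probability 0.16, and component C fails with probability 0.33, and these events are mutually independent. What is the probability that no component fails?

Independence gives P(none) = ∏(1 − pᵢ).
P(none) = (1 − 0.37) × (1 − 0.16) × (1 − 0.33) = 0.63 × 0.84 × 0.67 = 0.354564

0.354564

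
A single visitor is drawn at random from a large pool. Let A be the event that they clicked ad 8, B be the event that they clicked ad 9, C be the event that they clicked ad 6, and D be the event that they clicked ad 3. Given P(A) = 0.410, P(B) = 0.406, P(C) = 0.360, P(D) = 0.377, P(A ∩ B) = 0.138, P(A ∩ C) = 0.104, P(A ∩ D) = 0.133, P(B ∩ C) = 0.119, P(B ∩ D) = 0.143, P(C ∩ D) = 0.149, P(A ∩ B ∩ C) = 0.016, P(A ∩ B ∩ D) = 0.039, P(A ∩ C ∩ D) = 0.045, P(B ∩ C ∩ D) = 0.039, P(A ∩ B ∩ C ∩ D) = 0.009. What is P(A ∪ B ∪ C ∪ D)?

0.897

Using inclusion–exclusion:
P(A ∪ B ∪ C ∪ D) = 0.410 + 0.406 + 0.360 + 0.377 − 0.138 − 0.104 − 0.133 − 0.119 − 0.143 − 0.149 + 0.016 + 0.039 + 0.045 + 0.039 − 0.009 = 0.897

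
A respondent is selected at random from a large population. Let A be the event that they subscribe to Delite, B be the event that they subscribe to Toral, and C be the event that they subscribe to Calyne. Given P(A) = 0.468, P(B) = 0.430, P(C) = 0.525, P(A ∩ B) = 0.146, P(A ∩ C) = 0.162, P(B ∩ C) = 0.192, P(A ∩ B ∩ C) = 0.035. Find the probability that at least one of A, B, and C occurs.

0.958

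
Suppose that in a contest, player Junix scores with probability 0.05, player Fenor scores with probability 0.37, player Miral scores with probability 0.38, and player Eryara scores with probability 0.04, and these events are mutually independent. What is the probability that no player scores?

Since the events are independent, P(none) is the product of the individual non-occurrence probabilities.
P(none) = (1 − 0.05) × (1 − 0.37) × (1 − 0.38) × (1 − 0.04) = 0.95 × 0.63 × 0.62 × 0.96 = 0.3562272

0.3562272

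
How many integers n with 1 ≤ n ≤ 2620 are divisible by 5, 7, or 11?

987

By inclusion–exclusion:
⌊2620/5⌋ + ⌊2620/7⌋ + ⌊2620/11⌋ − ⌊2620/35⌋ − ⌊2620/55⌋ − ⌊2620/77⌋ + ⌊2620/385⌋ = 524 + 374 + 238 − 74 − 47 − 34 + 6 = 987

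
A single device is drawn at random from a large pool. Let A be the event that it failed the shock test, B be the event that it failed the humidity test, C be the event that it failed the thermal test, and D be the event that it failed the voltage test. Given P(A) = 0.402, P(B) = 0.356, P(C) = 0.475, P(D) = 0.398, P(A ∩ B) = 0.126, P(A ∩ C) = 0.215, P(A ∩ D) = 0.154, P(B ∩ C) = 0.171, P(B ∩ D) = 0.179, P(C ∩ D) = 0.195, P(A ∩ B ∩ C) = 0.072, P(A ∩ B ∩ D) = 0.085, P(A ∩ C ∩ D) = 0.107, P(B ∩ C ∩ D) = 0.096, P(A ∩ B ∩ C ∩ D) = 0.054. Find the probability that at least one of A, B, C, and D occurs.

0.897

By inclusion-exclusion,
P(A ∪ B ∪ C ∪ D) = 0.402 + 0.356 + 0.475 + 0.398 − 0.126 − 0.215 − 0.154 − 0.171 − 0.179 − 0.195 + 0.072 + 0.085 + 0.107 + 0.096 − 0.054 = 0.897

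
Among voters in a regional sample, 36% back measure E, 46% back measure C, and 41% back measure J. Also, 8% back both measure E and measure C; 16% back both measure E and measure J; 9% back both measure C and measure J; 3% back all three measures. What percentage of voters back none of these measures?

P(union) = 36 + 46 + 41 − 8 − 16 − 9 + 3 = 93%
P(none) = 100% − 93% = 7%

7%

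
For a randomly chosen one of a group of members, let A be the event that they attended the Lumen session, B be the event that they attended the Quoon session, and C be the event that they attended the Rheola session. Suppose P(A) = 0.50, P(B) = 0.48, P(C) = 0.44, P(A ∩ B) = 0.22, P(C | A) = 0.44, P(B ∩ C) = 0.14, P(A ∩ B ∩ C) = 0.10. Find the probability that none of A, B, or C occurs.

P(A ∩ C) = P(A)·P(C|A) = 0.50 × 0.44 = 0.22
By inclusion–exclusion:
P(A ∪ B ∪ C) = 0.50 + 0.48 + 0.44 − 0.22 − 0.22 − 0.14 + 0.10 = 0.94
P(none) = 1 − 0.94 = 0.06

0.06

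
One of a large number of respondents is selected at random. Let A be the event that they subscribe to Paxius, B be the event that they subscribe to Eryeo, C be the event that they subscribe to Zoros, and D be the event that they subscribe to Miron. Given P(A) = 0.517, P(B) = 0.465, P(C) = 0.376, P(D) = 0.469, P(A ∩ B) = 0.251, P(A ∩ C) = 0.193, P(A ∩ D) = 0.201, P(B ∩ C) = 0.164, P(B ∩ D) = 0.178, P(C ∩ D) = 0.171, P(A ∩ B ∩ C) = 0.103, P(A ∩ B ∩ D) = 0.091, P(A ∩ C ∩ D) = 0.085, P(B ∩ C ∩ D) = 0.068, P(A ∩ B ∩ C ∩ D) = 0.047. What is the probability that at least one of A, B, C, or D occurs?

0.969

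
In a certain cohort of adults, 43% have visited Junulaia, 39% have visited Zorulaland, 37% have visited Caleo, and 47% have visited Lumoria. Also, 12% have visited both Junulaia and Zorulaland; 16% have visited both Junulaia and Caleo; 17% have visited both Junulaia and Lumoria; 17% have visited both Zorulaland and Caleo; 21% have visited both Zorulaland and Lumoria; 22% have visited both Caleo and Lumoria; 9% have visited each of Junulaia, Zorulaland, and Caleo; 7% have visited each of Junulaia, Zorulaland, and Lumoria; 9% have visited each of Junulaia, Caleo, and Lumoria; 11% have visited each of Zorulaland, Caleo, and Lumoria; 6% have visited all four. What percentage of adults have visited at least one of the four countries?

91%

P(union) = 43 + 39 + 37 + 47 − 12 − 16 − 17 − 17 − 21 − 22 + 9 + 7 + 9 + 11 − 6 = 91%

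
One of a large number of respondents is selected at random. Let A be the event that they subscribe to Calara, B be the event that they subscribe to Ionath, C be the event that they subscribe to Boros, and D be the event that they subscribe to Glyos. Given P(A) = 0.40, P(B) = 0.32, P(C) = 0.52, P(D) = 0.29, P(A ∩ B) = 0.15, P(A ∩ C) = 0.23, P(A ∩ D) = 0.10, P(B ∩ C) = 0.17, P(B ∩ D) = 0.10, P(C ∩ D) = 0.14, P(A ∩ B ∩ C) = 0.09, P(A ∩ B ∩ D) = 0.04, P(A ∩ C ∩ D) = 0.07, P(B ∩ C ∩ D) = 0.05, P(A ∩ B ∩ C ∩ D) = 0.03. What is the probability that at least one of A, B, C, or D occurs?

0.86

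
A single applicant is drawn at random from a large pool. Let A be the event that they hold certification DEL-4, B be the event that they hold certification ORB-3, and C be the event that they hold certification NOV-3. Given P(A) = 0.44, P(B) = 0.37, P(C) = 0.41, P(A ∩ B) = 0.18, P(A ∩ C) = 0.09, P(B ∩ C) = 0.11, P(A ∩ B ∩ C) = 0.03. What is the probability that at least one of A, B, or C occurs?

Inclusion–exclusion gives
P(A ∪ B ∪ C) = 0.44 + 0.37 + 0.41 − 0.18 − 0.09 − 0.11 + 0.03 = 0.87

0.87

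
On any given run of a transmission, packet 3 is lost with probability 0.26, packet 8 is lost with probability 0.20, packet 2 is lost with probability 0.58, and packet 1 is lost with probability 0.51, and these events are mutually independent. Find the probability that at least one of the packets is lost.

0.8781664

P(none) = (1 − 0.26) × (1 − 0.20) × (1 − 0.58) × (1 − 0.51) = 0.74 × 0.80 × 0.42 × 0.49 = 0.1218336
P(at least one) = 1 − 0.1218336 = 0.8781664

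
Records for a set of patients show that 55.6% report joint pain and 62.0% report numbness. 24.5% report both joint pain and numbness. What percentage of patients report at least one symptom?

By inclusion-exclusion,
P(≥1) = 55.6 + 62.0 − 24.5 = 93.1%

93.1%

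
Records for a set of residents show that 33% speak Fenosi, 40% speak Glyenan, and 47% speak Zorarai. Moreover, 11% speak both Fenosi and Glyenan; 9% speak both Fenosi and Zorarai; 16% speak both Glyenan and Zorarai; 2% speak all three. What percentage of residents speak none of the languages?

14%

By inclusion-exclusion,
P(at least one) = 33 + 40 + 47 − 11 − 9 − 16 + 2 = 86%
P(none) = 100% − 86% = 14%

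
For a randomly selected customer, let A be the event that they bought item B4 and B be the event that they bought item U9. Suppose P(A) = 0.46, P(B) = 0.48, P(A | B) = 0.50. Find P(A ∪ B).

P(A ∩ B) = P(B)·P(A|B) = 0.48 × 0.50 = 0.24
By inclusion–exclusion:
P(A ∪ B) = 0.46 + 0.48 − 0.24 = 0.70

0.70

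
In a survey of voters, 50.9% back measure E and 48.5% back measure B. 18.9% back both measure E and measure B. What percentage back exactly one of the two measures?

Using the inclusion–exclusion count for exactly one event:
P(exactly one) = 50.9 + 48.5 − 2·18.9 = 61.6%

61.6%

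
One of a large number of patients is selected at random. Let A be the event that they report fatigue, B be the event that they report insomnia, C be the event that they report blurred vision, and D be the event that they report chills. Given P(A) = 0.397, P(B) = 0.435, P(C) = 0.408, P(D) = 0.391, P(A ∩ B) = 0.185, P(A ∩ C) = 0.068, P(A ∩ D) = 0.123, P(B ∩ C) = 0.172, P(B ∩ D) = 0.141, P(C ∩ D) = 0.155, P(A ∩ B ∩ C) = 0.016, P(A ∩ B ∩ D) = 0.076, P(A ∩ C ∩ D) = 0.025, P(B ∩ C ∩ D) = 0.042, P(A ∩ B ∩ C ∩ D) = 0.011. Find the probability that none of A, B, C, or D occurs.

Apply inclusion-exclusion:
P(A ∪ B ∪ C ∪ D) = 0.397 + 0.435 + 0.408 + 0.391 − 0.185 − 0.068 − 0.123 − 0.172 − 0.141 − 0.155 + 0.016 + 0.076 + 0.025 + 0.042 − 0.011 = 0.935
P(none) = 1 − 0.935 = 0.065

0.065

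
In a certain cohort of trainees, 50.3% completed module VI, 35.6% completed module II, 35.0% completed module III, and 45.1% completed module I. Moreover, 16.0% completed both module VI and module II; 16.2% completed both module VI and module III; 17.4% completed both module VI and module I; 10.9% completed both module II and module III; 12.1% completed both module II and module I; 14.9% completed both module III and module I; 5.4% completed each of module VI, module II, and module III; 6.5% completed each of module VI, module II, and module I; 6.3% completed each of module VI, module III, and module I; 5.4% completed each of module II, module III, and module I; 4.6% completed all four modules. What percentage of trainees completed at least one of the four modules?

97.5%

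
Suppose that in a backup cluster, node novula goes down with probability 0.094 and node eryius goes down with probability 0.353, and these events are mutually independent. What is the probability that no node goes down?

Independence gives P(none) = ∏(1 − pᵢ).
P(none) = (1 − 0.094) × (1 − 0.353) = 0.906 × 0.647 = 0.586182

0.586182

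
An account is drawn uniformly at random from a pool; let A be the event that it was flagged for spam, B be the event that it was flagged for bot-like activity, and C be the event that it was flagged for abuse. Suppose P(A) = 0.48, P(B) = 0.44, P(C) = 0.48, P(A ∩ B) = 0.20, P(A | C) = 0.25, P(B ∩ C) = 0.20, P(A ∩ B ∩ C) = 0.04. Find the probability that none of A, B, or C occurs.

0.08

P(A ∩ C) = P(C)·P(A|C) = 0.48 × 0.25 = 0.12
Apply inclusion-exclusion:
P(A ∪ B ∪ C) = 0.48 + 0.44 + 0.48 − 0.20 − 0.12 − 0.20 + 0.04 = 0.92
P(none) = 1 − 0.92 = 0.08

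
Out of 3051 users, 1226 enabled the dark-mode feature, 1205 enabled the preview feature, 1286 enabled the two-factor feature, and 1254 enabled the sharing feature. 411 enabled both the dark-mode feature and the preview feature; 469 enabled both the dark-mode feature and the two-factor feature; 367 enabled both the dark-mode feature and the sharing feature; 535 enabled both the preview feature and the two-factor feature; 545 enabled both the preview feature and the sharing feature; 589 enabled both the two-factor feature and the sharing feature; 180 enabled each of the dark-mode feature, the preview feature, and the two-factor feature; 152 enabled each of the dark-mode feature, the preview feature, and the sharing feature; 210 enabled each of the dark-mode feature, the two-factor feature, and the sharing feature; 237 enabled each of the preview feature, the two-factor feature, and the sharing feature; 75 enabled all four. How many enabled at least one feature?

N(≥1) = 1226 + 1205 + 1286 + 1254 − 411 − 469 − 367 − 535 − 545 − 589 + 180 + 152 + 210 + 237 − 75 = 2759

2759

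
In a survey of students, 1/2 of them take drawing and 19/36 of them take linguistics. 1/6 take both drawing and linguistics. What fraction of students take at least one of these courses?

31/36

P(at least one) = 1/2 + 19/36 − 1/6 = 31/36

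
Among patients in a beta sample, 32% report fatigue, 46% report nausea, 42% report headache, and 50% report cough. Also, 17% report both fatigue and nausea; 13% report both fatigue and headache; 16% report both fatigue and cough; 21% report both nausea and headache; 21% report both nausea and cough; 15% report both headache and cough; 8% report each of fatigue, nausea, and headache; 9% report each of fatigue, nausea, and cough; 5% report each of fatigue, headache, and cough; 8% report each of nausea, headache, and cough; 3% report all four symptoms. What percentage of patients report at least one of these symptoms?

94%

P(at least one) = 32 + 46 + 42 + 50 − 17 − 13 − 16 − 21 − 21 − 15 + 8 + 9 + 5 + 8 − 3 = 94%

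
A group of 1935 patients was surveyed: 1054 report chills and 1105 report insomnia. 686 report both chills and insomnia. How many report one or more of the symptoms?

Apply inclusion-exclusion:
|union| = 1054 + 1105 − 686 = 1473

1473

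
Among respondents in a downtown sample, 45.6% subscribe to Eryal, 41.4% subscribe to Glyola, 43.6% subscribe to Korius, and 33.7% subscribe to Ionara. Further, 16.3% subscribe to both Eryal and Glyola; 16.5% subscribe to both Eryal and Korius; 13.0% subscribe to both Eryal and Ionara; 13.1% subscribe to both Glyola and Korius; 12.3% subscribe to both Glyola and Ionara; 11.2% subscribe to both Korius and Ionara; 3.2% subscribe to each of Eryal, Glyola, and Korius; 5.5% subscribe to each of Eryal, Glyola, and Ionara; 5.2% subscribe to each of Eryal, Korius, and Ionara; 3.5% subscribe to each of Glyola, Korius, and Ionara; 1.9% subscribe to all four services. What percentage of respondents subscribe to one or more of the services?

P(union) = 45.6 + 41.4 + 43.6 + 33.7 − 16.3 − 16.5 − 13.0 − 13.1 − 12.3 − 11.2 + 3.2 + 5.5 + 5.2 + 3.5 − 1.9 = 97.4%

97.4%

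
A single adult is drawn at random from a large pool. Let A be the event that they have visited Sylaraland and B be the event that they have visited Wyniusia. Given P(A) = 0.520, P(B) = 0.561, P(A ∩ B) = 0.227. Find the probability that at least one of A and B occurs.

0.854

By inclusion–exclusion:
P(A ∪ B) = 0.520 + 0.561 − 0.227 = 0.854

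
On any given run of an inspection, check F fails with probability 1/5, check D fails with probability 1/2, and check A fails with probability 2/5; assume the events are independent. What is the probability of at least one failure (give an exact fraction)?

P(none) = (1 − 1/5) × (1 − 1/2) × (1 − 2/5) = 4/5 × 1/2 × 3/5 = 6/25
P(at least one) = 1 − 6/25 = 19/25

19/25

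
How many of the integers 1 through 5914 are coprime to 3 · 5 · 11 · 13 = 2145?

2648

1971 + 1182 + 537 + 454 − 394 − 179 − 151 − 107 − 90 − 41 + 35 + 30 + 13 + 8 − 2 = 3266
5914 − 3266 = 2648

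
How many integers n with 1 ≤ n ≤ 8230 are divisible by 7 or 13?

By inclusion–exclusion:
1175 + 633 − 90 = 1718

1718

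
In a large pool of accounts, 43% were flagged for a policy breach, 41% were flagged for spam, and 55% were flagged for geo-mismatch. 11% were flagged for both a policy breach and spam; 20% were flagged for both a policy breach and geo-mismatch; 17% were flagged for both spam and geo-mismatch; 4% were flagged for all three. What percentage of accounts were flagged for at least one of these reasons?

By inclusion-exclusion,
P(≥1) = 43 + 41 + 55 − 11 − 20 − 17 + 4 = 95%

95%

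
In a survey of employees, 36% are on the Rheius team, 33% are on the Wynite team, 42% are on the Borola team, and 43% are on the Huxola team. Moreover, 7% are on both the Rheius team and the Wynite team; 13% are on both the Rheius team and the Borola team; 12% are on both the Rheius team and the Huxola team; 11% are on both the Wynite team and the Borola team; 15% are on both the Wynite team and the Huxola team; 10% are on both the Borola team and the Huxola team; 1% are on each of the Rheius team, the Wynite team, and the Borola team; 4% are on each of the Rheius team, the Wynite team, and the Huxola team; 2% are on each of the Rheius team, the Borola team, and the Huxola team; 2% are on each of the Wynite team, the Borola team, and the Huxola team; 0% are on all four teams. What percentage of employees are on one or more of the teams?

95%

P(at least one) = 36 + 33 + 42 + 43 − 7 − 13 − 12 − 11 − 15 − 10 + 1 + 4 + 2 + 2 − 0 = 95%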